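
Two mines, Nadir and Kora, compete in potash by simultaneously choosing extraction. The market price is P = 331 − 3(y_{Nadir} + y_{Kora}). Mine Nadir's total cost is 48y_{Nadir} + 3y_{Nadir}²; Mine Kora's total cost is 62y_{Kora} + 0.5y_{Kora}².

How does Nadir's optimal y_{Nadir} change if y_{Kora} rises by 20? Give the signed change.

-5

Mine Nadir's profit: π = y_{Nadir}(331 − 3(y_{Nadir} + y_{Kora})) − 48y_{Nadir} − 3y_{Nadir}².
∂π/∂y_{Nadir} = 283 − 12y_{Nadir} − 3y_{Kora} = 0, so y_{Nadir} = 283/12 − 0.25y_{Kora}.
The reaction-function slope is −0.25, so a 20-unit rise in y_{Kora} moves y_{Nadir} by −0.25 × 20 = −5. Nadir's best response falls — the actions are strategic substitutes.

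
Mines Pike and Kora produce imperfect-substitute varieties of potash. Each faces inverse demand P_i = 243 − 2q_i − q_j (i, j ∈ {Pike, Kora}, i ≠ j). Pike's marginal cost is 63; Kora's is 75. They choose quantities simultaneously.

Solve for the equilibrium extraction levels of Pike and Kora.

36.8, 32.8

Mine Pike's profit: π = q_{Pike}(243 − 2q_{Pike} − q_{Kora}) − 63q_{Pike}.
∂π/∂q_{Pike} = 180 − 4q_{Pike} − q_{Kora} = 0 ⇒ q_{Pike} = 45 − 0.25q_{Kora}.
Similarly q_{Kora} = 42 − 0.25q_{Pike}.
Solving the two reaction functions simultaneously: (1 − (−0.25)(−0.25))q_{Pike} = 45 − 0.25·42, so 0.9375q_{Pike} = 34.5 and q_{Pike} = 36.8.
Then q_{Kora} = 42 − 0.25·36.8 = 32.8.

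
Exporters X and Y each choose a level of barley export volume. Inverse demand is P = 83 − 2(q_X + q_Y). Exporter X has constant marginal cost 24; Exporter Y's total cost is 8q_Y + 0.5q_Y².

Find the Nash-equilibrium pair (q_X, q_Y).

Exporter X's profit: π = q_X(83 − 2(q_X + q_Y)) − 24q_X.
∂π/∂q_X = 59 − 4q_X − 2q_Y = 0, so q_X = 14.75 − 0.5q_Y.
For Y: ∂π/∂q_Y = 75 − 5q_Y − 2q_X = 0 ⇒ q_Y = 15 − 0.4q_X.
Substituting the second reaction function into the first: q_X = 14.75 − 0.5(15 − 0.4q_X), which gives 0.8q_X = 7.25 ⇒ q_X = 9.0625.
Then q_Y = 15 − 0.4·9.0625 = 11.375.

9.0625, 11.375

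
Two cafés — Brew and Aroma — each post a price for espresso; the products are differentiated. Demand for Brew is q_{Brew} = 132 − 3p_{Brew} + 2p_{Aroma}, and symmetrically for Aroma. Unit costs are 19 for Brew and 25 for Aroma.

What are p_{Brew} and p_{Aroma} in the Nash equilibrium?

48.375, 50.625

Brew's profit: π = (p_{Brew} − 19)(132 − 3p_{Brew} + 2p_{Aroma}).
∂π/∂p_{Brew} = 189 − 6p_{Brew} + 2p_{Aroma} = 0 ⇒ p_{Brew} = 31.5 + (1/3)p_{Aroma}.
Similarly p_{Aroma} = 34.5 + (1/3)p_{Brew}.
Substituting the second reaction function into the first: p_{Brew} = 31.5 + (1/3)(34.5 + (1/3)p_{Brew}), which gives (8/9)p_{Brew} = 43 ⇒ p_{Brew} = 48.375.
Then p_{Aroma} = 34.5 + (1/3)·48.375 = 50.625.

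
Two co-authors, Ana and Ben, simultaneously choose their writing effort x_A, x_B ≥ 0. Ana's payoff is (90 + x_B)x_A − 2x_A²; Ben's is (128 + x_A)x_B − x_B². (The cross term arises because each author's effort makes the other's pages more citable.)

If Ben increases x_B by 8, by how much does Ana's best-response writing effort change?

2

Expanding Ana's payoff: 90x_A + x_Bx_A − 2x_A².
∂π/∂x_A = 90 + x_B − 4x_A = 0, so x_A = 22.5 + 0.25x_B.
The reaction-function slope is 0.25, so an 8-unit rise in x_B moves x_A by 0.25 × 8 = 2. Ana's best response rises — the actions are strategic complements.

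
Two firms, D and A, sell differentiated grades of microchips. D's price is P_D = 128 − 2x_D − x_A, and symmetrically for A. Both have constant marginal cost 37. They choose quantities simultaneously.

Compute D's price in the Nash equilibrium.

Firm D's profit: π = x_D(128 − 2x_D − x_A) − 37x_D.
∂π/∂x_D = 91 − 4x_D − x_A = 0 ⇒ x_D = 22.75 − 0.25x_A.
The game is symmetric, so in equilibrium x_A = x_D: the reaction function gives 1.25x_D = 22.75, hence x_D = 18.2.
P_D = 128 − 2·18.2 − 18.2 = 73.4.

73.4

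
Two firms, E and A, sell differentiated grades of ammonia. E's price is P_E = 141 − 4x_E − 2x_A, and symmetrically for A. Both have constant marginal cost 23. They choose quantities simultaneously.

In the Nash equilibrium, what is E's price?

Firm E's profit: π = x_E(141 − 4x_E − 2x_A) − 23x_E.
∂π/∂x_E = 118 − 8x_E − 2x_A = 0 ⇒ x_E = 14.75 − 0.25x_A.
The game is symmetric, so in equilibrium x_A = x_E: the reaction function gives 1.25x_E = 14.75, hence x_E = 11.8.
P_E = 141 − 4·11.8 − 2·11.8 = 70.2.

70.2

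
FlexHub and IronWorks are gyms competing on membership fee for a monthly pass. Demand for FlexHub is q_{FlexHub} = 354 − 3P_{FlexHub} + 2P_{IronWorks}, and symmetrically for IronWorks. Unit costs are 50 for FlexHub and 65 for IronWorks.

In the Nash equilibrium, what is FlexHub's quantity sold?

236.4375

FlexHub's profit: π = (P_{FlexHub} − 50)(354 − 3P_{FlexHub} + 2P_{IronWorks}).
∂π/∂P_{FlexHub} = 504 − 6P_{FlexHub} + 2P_{IronWorks} = 0 ⇒ P_{FlexHub} = 84 + (1/3)P_{IronWorks}.
Similarly P_{IronWorks} = 91.5 + (1/3)P_{FlexHub}.
Solving the two reaction functions simultaneously: (1 − (1/3)(1/3))P_{FlexHub} = 84 + (1/3)·91.5, so (8/9)P_{FlexHub} = 114.5 and P_{FlexHub} = 128.8125.
Then P_{IronWorks} = 91.5 + (1/3)·128.8125 = 134.4375.
q_{FlexHub} = 354 − 3·128.8125 + 2·134.4375 = 236.4375.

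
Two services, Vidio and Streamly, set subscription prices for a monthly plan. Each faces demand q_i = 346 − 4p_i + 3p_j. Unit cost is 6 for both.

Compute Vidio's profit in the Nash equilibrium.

18496

Vidio's profit: π = (p_{Vidio} − 6)(346 − 4p_{Vidio} + 3p_{Streamly}).
∂π/∂p_{Vidio} = 370 − 8p_{Vidio} + 3p_{Streamly} = 0 ⇒ p_{Vidio} = 46.25 + 0.375p_{Streamly}.
The game is symmetric, so in equilibrium p_{Streamly} = p_{Vidio}: the reaction function gives 0.625p_{Vidio} = 46.25, hence p_{Vidio} = 74.
q_{Vidio} = 346 − 4·74 + 3·74 = 272.
Profit = (74 − 6)·272 = 18496.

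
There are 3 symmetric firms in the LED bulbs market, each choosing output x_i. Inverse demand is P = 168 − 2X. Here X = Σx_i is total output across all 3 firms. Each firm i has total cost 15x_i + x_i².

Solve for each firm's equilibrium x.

15.3

A representative firm's profit is π_i = x_i(168 − 2X) − 15x_i − x_i², with X = x_i + Σ_{j≠i} x_j.
First-order condition: 153 − 6x_i − 2Σ_{j≠i} x_j = 0.
With identical firms, set every x_j = x: then 153 − 6x − 4x = 0, i.e. x = 153/10 = 15.3.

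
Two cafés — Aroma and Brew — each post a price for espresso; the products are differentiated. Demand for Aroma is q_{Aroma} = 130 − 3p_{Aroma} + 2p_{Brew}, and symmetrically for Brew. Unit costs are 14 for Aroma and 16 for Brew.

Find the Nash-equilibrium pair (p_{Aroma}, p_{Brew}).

Aroma's profit: π = (p_{Aroma} − 14)(130 − 3p_{Aroma} + 2p_{Brew}).
∂π/∂p_{Aroma} = 172 − 6p_{Aroma} + 2p_{Brew} = 0 ⇒ p_{Aroma} = 86/3 + (1/3)p_{Brew}.
Similarly p_{Brew} = 89/3 + (1/3)p_{Aroma}.
Plugging p_{Brew} into Aroma's best response: p_{Aroma} = 86/3 + (1/3)(89/3 + (1/3)p_{Aroma}) ⇒ (8/9)p_{Aroma} = 347/9, so p_{Aroma} = 43.375.
Then p_{Brew} = 89/3 + (1/3)·43.375 = 44.125.

43.375, 44.125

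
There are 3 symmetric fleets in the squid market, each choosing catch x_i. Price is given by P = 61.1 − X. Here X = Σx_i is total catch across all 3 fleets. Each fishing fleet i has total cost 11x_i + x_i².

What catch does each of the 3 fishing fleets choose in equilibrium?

A representative fishing fleet's profit is π_i = x_i(61.1 − X) − 11x_i − x_i², with X = x_i + Σ_{j≠i} x_j.
First-order condition: 50.1 − 4x_i − Σ_{j≠i} x_j = 0.
In a symmetric equilibrium every fishing fleet chooses the same x, so Σ_{j≠i} x_j = 2x. The condition becomes 50.1 − 6x = 0, giving x = 50.1/6 = 8.35.

8.35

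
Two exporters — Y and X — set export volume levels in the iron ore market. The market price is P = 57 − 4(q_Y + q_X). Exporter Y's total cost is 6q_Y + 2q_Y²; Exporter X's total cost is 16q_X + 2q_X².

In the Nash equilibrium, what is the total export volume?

Exporter Y's profit: π = q_Y(57 − 4(q_Y + q_X)) − 6q_Y − 2q_Y².
∂π/∂q_Y = 51 − 12q_Y − 4q_X = 0, so q_Y = 4.25 − (1/3)q_X.
By the same steps for X: q_X = 41/12 − (1/3)q_Y.
Solving the two reaction functions simultaneously: (1 − (−1/3)(−1/3))q_Y = 4.25 − (1/3)·(41/12), so (8/9)q_Y = 28/9 and q_Y = 3.5.
Then q_X = 41/12 − (1/3)·3.5 = 2.25.
Total export volume: 3.5 + 2.25 = 5.75.

5.75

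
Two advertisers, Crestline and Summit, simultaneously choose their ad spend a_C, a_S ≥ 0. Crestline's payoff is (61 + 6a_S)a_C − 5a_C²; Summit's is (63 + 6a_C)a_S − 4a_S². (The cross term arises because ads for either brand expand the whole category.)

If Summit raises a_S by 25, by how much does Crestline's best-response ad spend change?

Expanding Crestline's payoff: 61a_C + 6a_Sa_C − 5a_C².
∂π/∂a_C = 61 + 6a_S − 10a_C = 0, so a_C = 6.1 + 0.6a_S.
The reaction-function slope is 0.6, so a 25-unit rise in a_S moves a_C by 0.6 × 25 = 15. Crestline's best response rises — the actions are strategic complements.

15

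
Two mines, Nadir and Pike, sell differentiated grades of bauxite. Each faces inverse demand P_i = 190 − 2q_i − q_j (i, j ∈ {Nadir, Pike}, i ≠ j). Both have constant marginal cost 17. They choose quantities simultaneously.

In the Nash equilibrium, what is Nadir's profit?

Mine Nadir's profit: π = q_{Nadir}(190 − 2q_{Nadir} − q_{Pike}) − 17q_{Nadir}.
∂π/∂q_{Nadir} = 173 − 4q_{Nadir} − q_{Pike} = 0 ⇒ q_{Nadir} = 43.25 − 0.25q_{Pike}.
The game is symmetric, so in equilibrium q_{Pike} = q_{Nadir}: the reaction function gives 1.25q_{Nadir} = 43.25, hence q_{Nadir} = 34.6.
P_{Nadir} = 190 − 2·34.6 − 34.6 = 86.2.
Profit = (86.2 − 17)·34.6 = 2394.32.

2394.32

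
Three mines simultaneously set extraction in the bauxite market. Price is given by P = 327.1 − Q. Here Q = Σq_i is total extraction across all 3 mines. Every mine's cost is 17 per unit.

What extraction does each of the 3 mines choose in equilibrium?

77.525

A representative mine's profit is π_i = q_i(327.1 − Q) − 17q_i, with Q = q_i + Σ_{j≠i} q_j.
First-order condition: 310.1 − 2q_i − Σ_{j≠i} q_j = 0.
With identical mines, set every q_j = q: then 310.1 − 2q − 2q = 0, i.e. q = 310.1/4 = 77.525.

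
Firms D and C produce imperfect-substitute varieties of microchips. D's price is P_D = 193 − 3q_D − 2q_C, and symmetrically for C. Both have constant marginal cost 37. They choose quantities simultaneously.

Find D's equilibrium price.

Firm D's profit: π = q_D(193 − 3q_D − 2q_C) − 37q_D.
∂π/∂q_D = 156 − 6q_D − 2q_C = 0 ⇒ q_D = 26 − (1/3)q_C.
Setting q_D = q_C in the reaction function: q_D = 26 − (1/3)q_D, so q_D = 26 / (4/3) = 19.5.
P_D = 193 − 3·19.5 − 2·19.5 = 95.5.

95.5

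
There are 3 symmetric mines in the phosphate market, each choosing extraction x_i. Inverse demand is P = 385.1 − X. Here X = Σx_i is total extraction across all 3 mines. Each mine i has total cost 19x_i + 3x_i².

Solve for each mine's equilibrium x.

36.61

A representative mine's profit is π_i = x_i(385.1 − X) − 19x_i − 3x_i², with X = x_i + Σ_{j≠i} x_j.
First-order condition: 366.1 − 8x_i − Σ_{j≠i} x_j = 0.
In a symmetric equilibrium every mine chooses the same x, so Σ_{j≠i} x_j = 2x. The condition becomes 366.1 − 10x = 0, giving x = 366.1/10 = 36.61.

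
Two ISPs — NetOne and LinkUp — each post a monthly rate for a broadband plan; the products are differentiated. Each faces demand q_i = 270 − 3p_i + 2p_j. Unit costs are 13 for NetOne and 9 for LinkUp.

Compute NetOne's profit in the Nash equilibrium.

12096.75

NetOne's profit: π = (p_{NetOne} − 13)(270 − 3p_{NetOne} + 2p_{LinkUp}).
∂π/∂p_{NetOne} = 309 − 6p_{NetOne} + 2p_{LinkUp} = 0 ⇒ p_{NetOne} = 51.5 + (1/3)p_{LinkUp}.
Similarly p_{LinkUp} = 49.5 + (1/3)p_{NetOne}.
Plugging p_{LinkUp} into NetOne's best response: p_{NetOne} = 51.5 + (1/3)(49.5 + (1/3)p_{NetOne}) ⇒ (8/9)p_{NetOne} = 68, so p_{NetOne} = 76.5.
Then p_{LinkUp} = 49.5 + (1/3)·76.5 = 75.
q_{NetOne} = 270 − 3·76.5 + 2·75 = 190.5.
Profit = (76.5 − 13)·190.5 = 12096.75.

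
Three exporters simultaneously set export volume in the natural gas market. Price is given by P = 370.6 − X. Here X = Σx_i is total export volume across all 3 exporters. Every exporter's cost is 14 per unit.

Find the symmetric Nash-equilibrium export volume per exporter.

89.15

A representative exporter's profit is π_i = x_i(370.6 − X) − 14x_i, with X = x_i + Σ_{j≠i} x_j.
First-order condition: 356.6 − 2x_i − Σ_{j≠i} x_j = 0.
In a symmetric equilibrium every exporter chooses the same x, so Σ_{j≠i} x_j = 2x. The condition becomes 356.6 − 4x = 0, giving x = 356.6/4 = 89.15.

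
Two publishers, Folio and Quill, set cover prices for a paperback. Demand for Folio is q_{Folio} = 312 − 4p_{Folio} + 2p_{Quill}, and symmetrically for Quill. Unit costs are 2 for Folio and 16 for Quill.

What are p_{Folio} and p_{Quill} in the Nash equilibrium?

Folio's profit: π = (p_{Folio} − 2)(312 − 4p_{Folio} + 2p_{Quill}).
∂π/∂p_{Folio} = 320 − 8p_{Folio} + 2p_{Quill} = 0 ⇒ p_{Folio} = 40 + 0.25p_{Quill}.
Similarly p_{Quill} = 47 + 0.25p_{Folio}.
Substituting the second reaction function into the first: p_{Folio} = 40 + 0.25(47 + 0.25p_{Folio}), which gives 0.9375p_{Folio} = 51.75 ⇒ p_{Folio} = 55.2.
Then p_{Quill} = 47 + 0.25·55.2 = 60.8.

55.2, 60.8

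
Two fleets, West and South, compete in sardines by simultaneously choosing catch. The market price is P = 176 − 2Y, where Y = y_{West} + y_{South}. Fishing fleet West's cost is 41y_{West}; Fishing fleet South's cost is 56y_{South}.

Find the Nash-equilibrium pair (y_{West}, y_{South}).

Fishing fleet West's profit: π = y_{West}(176 − 2(y_{West} + y_{South})) − 41y_{West}.
∂π/∂y_{West} = 135 − 4y_{West} − 2y_{South} = 0, so y_{West} = 33.75 − 0.5y_{South}.
By the same steps for South: y_{South} = 30 − 0.5y_{West}.
Plugging y_{South} into West's best response: y_{West} = 33.75 − 0.5(30 − 0.5y_{West}) ⇒ 0.75y_{West} = 18.75, so y_{West} = 25.
Then y_{South} = 30 − 0.5·25 = 17.5.

25, 17.5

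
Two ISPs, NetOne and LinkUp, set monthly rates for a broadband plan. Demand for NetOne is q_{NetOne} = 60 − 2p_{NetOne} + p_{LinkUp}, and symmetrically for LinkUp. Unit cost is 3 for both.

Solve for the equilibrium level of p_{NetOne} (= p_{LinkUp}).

NetOne's profit: π = (p_{NetOne} − 3)(60 − 2p_{NetOne} + p_{LinkUp}).
∂π/∂p_{NetOne} = 66 − 4p_{NetOne} + p_{LinkUp} = 0 ⇒ p_{NetOne} = 16.5 + 0.25p_{LinkUp}.
The game is symmetric, so in equilibrium p_{LinkUp} = p_{NetOne}: the reaction function gives 0.75p_{NetOne} = 16.5, hence p_{NetOne} = 22.

22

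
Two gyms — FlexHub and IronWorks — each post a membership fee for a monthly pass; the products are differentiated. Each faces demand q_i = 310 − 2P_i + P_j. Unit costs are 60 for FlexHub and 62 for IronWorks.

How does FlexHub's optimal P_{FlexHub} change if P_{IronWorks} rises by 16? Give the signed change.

FlexHub's profit: π = (P_{FlexHub} − 60)(310 − 2P_{FlexHub} + P_{IronWorks}).
∂π/∂P_{FlexHub} = 430 − 4P_{FlexHub} + P_{IronWorks} = 0 ⇒ P_{FlexHub} = 107.5 + 0.25P_{IronWorks}.
The reaction-function slope is 0.25, so a 16-unit rise in P_{IronWorks} moves P_{FlexHub} by 0.25 × 16 = 4. FlexHub's best response rises — the actions are strategic complements.

4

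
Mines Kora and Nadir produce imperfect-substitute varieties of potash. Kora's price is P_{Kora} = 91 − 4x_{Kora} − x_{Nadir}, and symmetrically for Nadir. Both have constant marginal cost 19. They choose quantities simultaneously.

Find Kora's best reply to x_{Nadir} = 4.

Mine Kora's profit: π = x_{Kora}(91 − 4x_{Kora} − x_{Nadir}) − 19x_{Kora}.
∂π/∂x_{Kora} = 72 − 8x_{Kora} − x_{Nadir} = 0 ⇒ x_{Kora} = 9 − 0.125x_{Nadir}.
At x_{Nadir} = 4: x_{Kora} = 9 − 0.125·4 = 8.5.

8.5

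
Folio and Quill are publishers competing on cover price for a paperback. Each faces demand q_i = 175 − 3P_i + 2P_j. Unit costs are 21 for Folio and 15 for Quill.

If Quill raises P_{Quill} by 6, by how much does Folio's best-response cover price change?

2

Folio's profit: π = (P_{Folio} − 21)(175 − 3P_{Folio} + 2P_{Quill}).
∂π/∂P_{Folio} = 238 − 6P_{Folio} + 2P_{Quill} = 0 ⇒ P_{Folio} = 119/3 + (1/3)P_{Quill}.
The reaction-function slope is 1/3, so a 6-unit rise in P_{Quill} moves P_{Folio} by 1/3 × 6 = 2. Folio's best response rises — the actions are strategic complements.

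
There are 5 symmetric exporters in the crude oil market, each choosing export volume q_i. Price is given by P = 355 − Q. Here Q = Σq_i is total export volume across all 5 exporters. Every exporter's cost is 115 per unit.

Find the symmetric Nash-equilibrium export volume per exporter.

40

A representative exporter's profit is π_i = q_i(355 − Q) − 115q_i, with Q = q_i + Σ_{j≠i} q_j.
First-order condition: 240 − 2q_i − Σ_{j≠i} q_j = 0.
With identical exporters, set every q_j = q: then 240 − 2q − 4q = 0, i.e. q = 240/6 = 40.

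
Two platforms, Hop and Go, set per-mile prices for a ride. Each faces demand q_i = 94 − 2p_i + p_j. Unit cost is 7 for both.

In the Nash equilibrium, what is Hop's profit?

Hop's profit: π = (p_{Hop} − 7)(94 − 2p_{Hop} + p_{Go}).
∂π/∂p_{Hop} = 108 − 4p_{Hop} + p_{Go} = 0 ⇒ p_{Hop} = 27 + 0.25p_{Go}.
Setting p_{Hop} = p_{Go} in the reaction function: p_{Hop} = 27 + 0.25p_{Hop}, so p_{Hop} = 27 / 0.75 = 36.
q_{Hop} = 94 − 2·36 + 36 = 58.
Profit = (36 − 7)·58 = 1682.

1682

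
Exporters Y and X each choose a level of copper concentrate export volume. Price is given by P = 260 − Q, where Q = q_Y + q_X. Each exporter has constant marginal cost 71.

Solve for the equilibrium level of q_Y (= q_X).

Exporter Y's profit: π = q_Y(260 − (q_Y + q_X)) − 71q_Y.
∂π/∂q_Y = 189 − 2q_Y − q_X = 0, so q_Y = 94.5 − 0.5q_X.
By symmetry q_X = q_Y; substituting into the reaction function, 1.5q_Y = 94.5 and q_Y = 63.

63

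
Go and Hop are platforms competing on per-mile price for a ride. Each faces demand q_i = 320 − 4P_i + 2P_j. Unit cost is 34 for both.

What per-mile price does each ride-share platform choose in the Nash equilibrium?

Go's profit: π = (P_{Go} − 34)(320 − 4P_{Go} + 2P_{Hop}).
∂π/∂P_{Go} = 456 − 8P_{Go} + 2P_{Hop} = 0 ⇒ P_{Go} = 57 + 0.25P_{Hop}.
The game is symmetric, so in equilibrium P_{Hop} = P_{Go}: the reaction function gives 0.75P_{Go} = 57, hence P_{Go} = 76.

76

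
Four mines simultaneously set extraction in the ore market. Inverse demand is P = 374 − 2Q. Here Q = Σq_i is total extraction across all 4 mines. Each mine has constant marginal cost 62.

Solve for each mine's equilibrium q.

A representative mine's profit is π_i = q_i(374 − 2Q) − 62q_i, with Q = q_i + Σ_{j≠i} q_j.
First-order condition: 312 − 4q_i − 2Σ_{j≠i} q_j = 0.
With identical mines, set every q_j = q: then 312 − 4q − 6q = 0, i.e. q = 312/10 = 31.2.

31.2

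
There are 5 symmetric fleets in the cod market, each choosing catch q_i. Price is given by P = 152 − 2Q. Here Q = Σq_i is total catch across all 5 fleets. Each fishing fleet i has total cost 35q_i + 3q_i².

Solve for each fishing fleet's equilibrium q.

6.5

A representative fishing fleet's profit is π_i = q_i(152 − 2Q) − 35q_i − 3q_i², with Q = q_i + Σ_{j≠i} q_j.
First-order condition: 117 − 10q_i − 2Σ_{j≠i} q_j = 0.
In a symmetric equilibrium every fishing fleet chooses the same q, so Σ_{j≠i} q_j = 4q. The condition becomes 117 − 18q = 0, giving q = 117/18 = 6.5.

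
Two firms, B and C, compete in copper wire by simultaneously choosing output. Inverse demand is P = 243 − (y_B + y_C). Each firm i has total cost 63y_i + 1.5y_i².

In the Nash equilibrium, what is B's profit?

Firm B's profit: π = y_B(243 − (y_B + y_C)) − 63y_B − 1.5y_B².
∂π/∂y_B = 180 − 5y_B − y_C = 0, so y_B = 36 − 0.2y_C.
By symmetry y_C = y_B; substituting into the reaction function, 1.2y_B = 36 and y_B = 30.
Price P = 243 − 60 = 183.
B's profit: (183 − 63)·30 − 1.5(30)² = 2250.

2250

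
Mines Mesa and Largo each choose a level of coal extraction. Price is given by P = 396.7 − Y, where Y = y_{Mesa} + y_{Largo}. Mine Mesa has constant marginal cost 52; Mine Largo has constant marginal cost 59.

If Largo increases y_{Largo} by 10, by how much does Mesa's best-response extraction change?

-5

Mine Mesa's profit: π = y_{Mesa}(396.7 − (y_{Mesa} + y_{Largo})) − 52y_{Mesa}.
∂π/∂y_{Mesa} = 344.7 − 2y_{Mesa} − y_{Largo} = 0, so y_{Mesa} = 172.35 − 0.5y_{Largo}.
The reaction-function slope is −0.5, so a 10-unit rise in y_{Largo} moves y_{Mesa} by −0.5 × 10 = −5. Mesa's best response falls — the actions are strategic substitutes.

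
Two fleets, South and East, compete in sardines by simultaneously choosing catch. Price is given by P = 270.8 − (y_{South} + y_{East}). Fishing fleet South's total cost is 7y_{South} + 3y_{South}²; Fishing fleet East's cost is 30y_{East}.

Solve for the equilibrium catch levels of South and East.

19.12, 110.84

Fishing fleet South's profit: π = y_{South}(270.8 − (y_{South} + y_{East})) − 7y_{South} − 3y_{South}².
∂π/∂y_{South} = 263.8 − 8y_{South} − y_{East} = 0, so y_{South} = 32.975 − 0.125y_{East}.
For East: ∂π/∂y_{East} = 240.8 − 2y_{East} − y_{South} = 0 ⇒ y_{East} = 120.4 − 0.5y_{South}.
Plugging y_{East} into South's best response: y_{South} = 32.975 − 0.125(120.4 − 0.5y_{South}) ⇒ 0.9375y_{South} = 17.925, so y_{South} = 19.12.
Then y_{East} = 120.4 − 0.5·19.12 = 110.84.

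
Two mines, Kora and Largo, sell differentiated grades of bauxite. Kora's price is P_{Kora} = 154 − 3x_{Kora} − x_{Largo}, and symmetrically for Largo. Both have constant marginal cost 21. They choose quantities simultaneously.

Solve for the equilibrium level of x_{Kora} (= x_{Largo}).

Mine Kora's profit: π = x_{Kora}(154 − 3x_{Kora} − x_{Largo}) − 21x_{Kora}.
∂π/∂x_{Kora} = 133 − 6x_{Kora} − x_{Largo} = 0 ⇒ x_{Kora} = 133/6 − (1/6)x_{Largo}.
The game is symmetric, so in equilibrium x_{Largo} = x_{Kora}: the reaction function gives (7/6)x_{Kora} = 133/6, hence x_{Kora} = 19.

19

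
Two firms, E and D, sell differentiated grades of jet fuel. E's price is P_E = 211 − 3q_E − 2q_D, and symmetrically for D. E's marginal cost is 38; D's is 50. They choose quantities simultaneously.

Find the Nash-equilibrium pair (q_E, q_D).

22.375, 19.375

Firm E's profit: π = q_E(211 − 3q_E − 2q_D) − 38q_E.
∂π/∂q_E = 173 − 6q_E − 2q_D = 0 ⇒ q_E = 173/6 − (1/3)q_D.
Similarly q_D = 161/6 − (1/3)q_E.
Plugging q_D into E's best response: q_E = 173/6 − (1/3)(161/6 − (1/3)q_E) ⇒ (8/9)q_E = 179/9, so q_E = 22.375.
Then q_D = 161/6 − (1/3)·22.375 = 19.375.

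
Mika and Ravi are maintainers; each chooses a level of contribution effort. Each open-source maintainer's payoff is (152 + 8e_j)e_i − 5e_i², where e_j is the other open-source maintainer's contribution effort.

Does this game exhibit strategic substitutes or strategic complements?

Mika's payoff is (152 + 8e_R)e_M − 5e_M².
∂π/∂e_M = 152 + 8e_R − 10e_M = 0, so e_M = 15.2 + 0.8e_R.
The best-response slope de_M/de_R = 0.8 > 0: the reaction function is upward-sloping, so the choices are strategic complements.

strategic complements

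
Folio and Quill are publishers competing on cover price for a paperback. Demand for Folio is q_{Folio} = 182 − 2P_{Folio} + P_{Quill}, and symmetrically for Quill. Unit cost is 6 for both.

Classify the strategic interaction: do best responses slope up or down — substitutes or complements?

strategic complements

Folio's profit: π = (P_{Folio} − 6)(182 − 2P_{Folio} + P_{Quill}).
∂π/∂P_{Folio} = 194 − 4P_{Folio} + P_{Quill} = 0 ⇒ P_{Folio} = 48.5 + 0.25P_{Quill}.
The best-response slope dP_{Folio}/dP_{Quill} = 0.25 > 0: the reaction function is upward-sloping, so the choices are strategic complements.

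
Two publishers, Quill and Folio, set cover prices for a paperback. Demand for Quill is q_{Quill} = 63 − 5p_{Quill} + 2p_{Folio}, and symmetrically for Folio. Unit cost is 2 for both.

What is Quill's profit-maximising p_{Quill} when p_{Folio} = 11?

9.5

Quill's profit: π = (p_{Quill} − 2)(63 − 5p_{Quill} + 2p_{Folio}).
∂π/∂p_{Quill} = 73 − 10p_{Quill} + 2p_{Folio} = 0 ⇒ p_{Quill} = 7.3 + 0.2p_{Folio}.
At p_{Folio} = 11: p_{Quill} = 7.3 + 0.2·11 = 9.5.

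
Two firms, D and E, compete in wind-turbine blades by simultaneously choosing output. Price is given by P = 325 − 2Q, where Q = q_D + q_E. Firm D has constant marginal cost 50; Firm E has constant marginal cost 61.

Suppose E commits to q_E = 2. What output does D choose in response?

67.75

Firm D's profit: π = q_D(325 − 2(q_D + q_E)) − 50q_D.
∂π/∂q_D = 275 − 4q_D − 2q_E = 0, so q_D = 68.75 − 0.5q_E.
At q_E = 2: q_D = 68.75 − 0.5·2 = 67.75.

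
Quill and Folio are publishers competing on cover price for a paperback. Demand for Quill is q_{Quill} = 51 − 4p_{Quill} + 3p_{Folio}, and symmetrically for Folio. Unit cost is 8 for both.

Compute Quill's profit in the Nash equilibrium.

295.84

Quill's profit: π = (p_{Quill} − 8)(51 − 4p_{Quill} + 3p_{Folio}).
∂π/∂p_{Quill} = 83 − 8p_{Quill} + 3p_{Folio} = 0 ⇒ p_{Quill} = 10.375 + 0.375p_{Folio}.
By symmetry p_{Folio} = p_{Quill}; substituting into the reaction function, 0.625p_{Quill} = 10.375 and p_{Quill} = 16.6.
q_{Quill} = 51 − 4·16.6 + 3·16.6 = 34.4.
Profit = (16.6 − 8)·34.4 = 295.84.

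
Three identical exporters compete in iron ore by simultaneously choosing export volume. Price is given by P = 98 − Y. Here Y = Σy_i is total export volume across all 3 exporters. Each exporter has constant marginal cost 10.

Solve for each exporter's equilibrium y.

22

A representative exporter's profit is π_i = y_i(98 − Y) − 10y_i, with Y = y_i + Σ_{j≠i} y_j.
First-order condition: 88 − 2y_i − Σ_{j≠i} y_j = 0.
In a symmetric equilibrium every exporter chooses the same y, so Σ_{j≠i} y_j = 2y. The condition becomes 88 − 4y = 0, giving y = 88/4 = 22.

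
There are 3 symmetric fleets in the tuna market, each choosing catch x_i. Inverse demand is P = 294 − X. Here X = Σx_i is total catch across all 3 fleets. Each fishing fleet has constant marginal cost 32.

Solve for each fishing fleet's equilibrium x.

A representative fishing fleet's profit is π_i = x_i(294 − X) − 32x_i, with X = x_i + Σ_{j≠i} x_j.
First-order condition: 262 − 2x_i − Σ_{j≠i} x_j = 0.
In a symmetric equilibrium every fishing fleet chooses the same x, so Σ_{j≠i} x_j = 2x. The condition becomes 262 − 4x = 0, giving x = 262/4 = 65.5.

65.5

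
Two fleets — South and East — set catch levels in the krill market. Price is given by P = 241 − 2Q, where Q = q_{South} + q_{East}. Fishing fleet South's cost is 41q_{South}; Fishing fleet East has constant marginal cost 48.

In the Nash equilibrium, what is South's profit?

2380.5

Fishing fleet South's profit: π = q_{South}(241 − 2(q_{South} + q_{East})) − 41q_{South}.
∂π/∂q_{South} = 200 − 4q_{South} − 2q_{East} = 0, so q_{South} = 50 − 0.5q_{East}.
By the same steps for East: q_{East} = 48.25 − 0.5q_{South}.
Solving the two reaction functions simultaneously: (1 − (−0.5)(−0.5))q_{South} = 50 − 0.5·48.25, so 0.75q_{South} = 25.875 and q_{South} = 34.5.
Then q_{East} = 48.25 − 0.5·34.5 = 31.
Price P = 241 − 2·65.5 = 110.
South's profit: (110 − 41)·34.5 = 2380.5.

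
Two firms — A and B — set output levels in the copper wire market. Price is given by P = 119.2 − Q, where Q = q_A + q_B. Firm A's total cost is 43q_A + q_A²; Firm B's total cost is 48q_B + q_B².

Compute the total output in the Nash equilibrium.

29.48

Firm A's profit: π = q_A(119.2 − (q_A + q_B)) − 43q_A − q_A².
∂π/∂q_A = 76.2 − 4q_A − q_B = 0, so q_A = 19.05 − 0.25q_B.
By the same steps for B: q_B = 17.8 − 0.25q_A.
Substituting the second reaction function into the first: q_A = 19.05 − 0.25(17.8 − 0.25q_A), which gives 0.9375q_A = 14.6 ⇒ q_A = 1168/75.
Then q_B = 17.8 − 0.25·(1168/75) = 1043/75.
Total output: 1168/75 + 1043/75 = 29.48.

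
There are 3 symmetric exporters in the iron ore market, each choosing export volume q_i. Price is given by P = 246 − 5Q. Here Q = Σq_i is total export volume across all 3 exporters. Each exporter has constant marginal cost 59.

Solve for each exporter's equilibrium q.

9.35

A representative exporter's profit is π_i = q_i(246 − 5Q) − 59q_i, with Q = q_i + Σ_{j≠i} q_j.
First-order condition: 187 − 10q_i − 5Σ_{j≠i} q_j = 0.
With identical exporters, set every q_j = q: then 187 − 10q − 10q = 0, i.e. q = 187/20 = 9.35.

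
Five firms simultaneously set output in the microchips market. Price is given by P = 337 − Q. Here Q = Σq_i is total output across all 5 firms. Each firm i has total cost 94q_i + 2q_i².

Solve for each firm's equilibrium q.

24.3

A representative firm's profit is π_i = q_i(337 − Q) − 94q_i − 2q_i², with Q = q_i + Σ_{j≠i} q_j.
First-order condition: 243 − 6q_i − Σ_{j≠i} q_j = 0.
With identical firms, set every q_j = q: then 243 − 6q − 4q = 0, i.e. q = 243/10 = 24.3.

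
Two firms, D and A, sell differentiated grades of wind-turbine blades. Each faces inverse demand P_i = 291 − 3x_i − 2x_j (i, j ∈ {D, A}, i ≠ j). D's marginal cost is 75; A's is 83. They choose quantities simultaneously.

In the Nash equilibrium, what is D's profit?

Firm D's profit: π = x_D(291 − 3x_D − 2x_A) − 75x_D.
∂π/∂x_D = 216 − 6x_D − 2x_A = 0 ⇒ x_D = 36 − (1/3)x_A.
Similarly x_A = 104/3 − (1/3)x_D.
Plugging x_A into D's best response: x_D = 36 − (1/3)(104/3 − (1/3)x_D) ⇒ (8/9)x_D = 220/9, so x_D = 27.5.
Then x_A = 104/3 − (1/3)·27.5 = 25.5.
P_D = 291 − 3·27.5 − 2·25.5 = 157.5.
Profit = (157.5 − 75)·27.5 = 2268.75.

2268.75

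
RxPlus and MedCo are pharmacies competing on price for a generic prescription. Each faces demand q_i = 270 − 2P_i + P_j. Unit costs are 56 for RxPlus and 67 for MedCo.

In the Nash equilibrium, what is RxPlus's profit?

RxPlus's profit: π = (P_{RxPlus} − 56)(270 − 2P_{RxPlus} + P_{MedCo}).
∂π/∂P_{RxPlus} = 382 − 4P_{RxPlus} + P_{MedCo} = 0 ⇒ P_{RxPlus} = 95.5 + 0.25P_{MedCo}.
Similarly P_{MedCo} = 101 + 0.25P_{RxPlus}.
Solving the two reaction functions simultaneously: (1 − (0.25)(0.25))P_{RxPlus} = 95.5 + 0.25·101, so 0.9375P_{RxPlus} = 120.75 and P_{RxPlus} = 128.8.
Then P_{MedCo} = 101 + 0.25·128.8 = 133.2.
q_{RxPlus} = 270 − 2·128.8 + 133.2 = 145.6.
Profit = (128.8 − 56)·145.6 = 10599.68.

10599.68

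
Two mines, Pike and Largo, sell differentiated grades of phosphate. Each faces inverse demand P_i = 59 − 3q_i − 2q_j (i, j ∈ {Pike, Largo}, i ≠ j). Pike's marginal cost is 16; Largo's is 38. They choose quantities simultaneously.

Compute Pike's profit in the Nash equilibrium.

136.6875

Mine Pike's profit: π = q_{Pike}(59 − 3q_{Pike} − 2q_{Largo}) − 16q_{Pike}.
∂π/∂q_{Pike} = 43 − 6q_{Pike} − 2q_{Largo} = 0 ⇒ q_{Pike} = 43/6 − (1/3)q_{Largo}.
Similarly q_{Largo} = 3.5 − (1/3)q_{Pike}.
Plugging q_{Largo} into Pike's best response: q_{Pike} = 43/6 − (1/3)(3.5 − (1/3)q_{Pike}) ⇒ (8/9)q_{Pike} = 6, so q_{Pike} = 6.75.
Then q_{Largo} = 3.5 − (1/3)·6.75 = 1.25.
P_{Pike} = 59 − 3·6.75 − 2·1.25 = 36.25.
Profit = (36.25 − 16)·6.75 = 136.6875.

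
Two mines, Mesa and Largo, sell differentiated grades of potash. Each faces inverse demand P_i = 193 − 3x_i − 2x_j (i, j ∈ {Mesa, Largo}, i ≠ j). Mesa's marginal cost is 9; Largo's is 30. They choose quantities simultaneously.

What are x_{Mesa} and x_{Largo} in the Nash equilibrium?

Mine Mesa's profit: π = x_{Mesa}(193 − 3x_{Mesa} − 2x_{Largo}) − 9x_{Mesa}.
∂π/∂x_{Mesa} = 184 − 6x_{Mesa} − 2x_{Largo} = 0 ⇒ x_{Mesa} = 92/3 − (1/3)x_{Largo}.
Similarly x_{Largo} = 163/6 − (1/3)x_{Mesa}.
Plugging x_{Largo} into Mesa's best response: x_{Mesa} = 92/3 − (1/3)(163/6 − (1/3)x_{Mesa}) ⇒ (8/9)x_{Mesa} = 389/18, so x_{Mesa} = 24.3125.
Then x_{Largo} = 163/6 − (1/3)·24.3125 = 19.0625.

24.3125, 19.0625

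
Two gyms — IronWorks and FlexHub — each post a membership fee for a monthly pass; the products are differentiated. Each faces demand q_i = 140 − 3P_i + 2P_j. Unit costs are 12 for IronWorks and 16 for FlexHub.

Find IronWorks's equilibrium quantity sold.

IronWorks's profit: π = (P_{IronWorks} − 12)(140 − 3P_{IronWorks} + 2P_{FlexHub}).
∂π/∂P_{IronWorks} = 176 − 6P_{IronWorks} + 2P_{FlexHub} = 0 ⇒ P_{IronWorks} = 88/3 + (1/3)P_{FlexHub}.
Similarly P_{FlexHub} = 94/3 + (1/3)P_{IronWorks}.
Substituting the second reaction function into the first: P_{IronWorks} = 88/3 + (1/3)(94/3 + (1/3)P_{IronWorks}), which gives (8/9)P_{IronWorks} = 358/9 ⇒ P_{IronWorks} = 44.75.
Then P_{FlexHub} = 94/3 + (1/3)·44.75 = 46.25.
q_{IronWorks} = 140 − 3·44.75 + 2·46.25 = 98.25.

98.25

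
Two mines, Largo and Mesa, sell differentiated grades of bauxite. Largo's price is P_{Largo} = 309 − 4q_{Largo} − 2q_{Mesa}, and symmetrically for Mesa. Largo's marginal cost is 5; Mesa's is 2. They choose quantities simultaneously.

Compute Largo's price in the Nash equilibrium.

Mine Largo's profit: π = q_{Largo}(309 − 4q_{Largo} − 2q_{Mesa}) − 5q_{Largo}.
∂π/∂q_{Largo} = 304 − 8q_{Largo} − 2q_{Mesa} = 0 ⇒ q_{Largo} = 38 − 0.25q_{Mesa}.
Similarly q_{Mesa} = 38.375 − 0.25q_{Largo}.
Substituting the second reaction function into the first: q_{Largo} = 38 − 0.25(38.375 − 0.25q_{Largo}), which gives 0.9375q_{Largo} = 909/32 ⇒ q_{Largo} = 30.3.
Then q_{Mesa} = 38.375 − 0.25·30.3 = 30.8.
P_{Largo} = 309 − 4·30.3 − 2·30.8 = 126.2.

126.2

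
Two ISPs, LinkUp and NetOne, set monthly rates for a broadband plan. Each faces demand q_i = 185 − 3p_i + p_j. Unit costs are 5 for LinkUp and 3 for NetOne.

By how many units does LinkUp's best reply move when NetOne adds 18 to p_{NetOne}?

3

LinkUp's profit: π = (p_{LinkUp} − 5)(185 − 3p_{LinkUp} + p_{NetOne}).
∂π/∂p_{LinkUp} = 200 − 6p_{LinkUp} + p_{NetOne} = 0 ⇒ p_{LinkUp} = 100/3 + (1/6)p_{NetOne}.
The reaction-function slope is 1/6, so an 18-unit rise in p_{NetOne} moves p_{LinkUp} by 1/6 × 18 = 3. LinkUp's best response rises — the actions are strategic complements.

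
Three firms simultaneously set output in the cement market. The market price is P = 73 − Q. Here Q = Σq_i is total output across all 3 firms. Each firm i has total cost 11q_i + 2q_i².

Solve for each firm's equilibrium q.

A representative firm's profit is π_i = q_i(73 − Q) − 11q_i − 2q_i², with Q = q_i + Σ_{j≠i} q_j.
First-order condition: 62 − 6q_i − Σ_{j≠i} q_j = 0.
In a symmetric equilibrium every firm chooses the same q, so Σ_{j≠i} q_j = 2q. The condition becomes 62 − 8q = 0, giving q = 62/8 = 7.75.

7.75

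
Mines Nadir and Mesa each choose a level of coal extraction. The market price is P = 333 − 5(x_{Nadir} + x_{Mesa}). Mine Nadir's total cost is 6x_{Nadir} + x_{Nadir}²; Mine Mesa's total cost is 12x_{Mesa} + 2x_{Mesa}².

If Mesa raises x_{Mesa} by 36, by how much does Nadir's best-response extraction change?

-15

Mine Nadir's profit: π = x_{Nadir}(333 − 5(x_{Nadir} + x_{Mesa})) − 6x_{Nadir} − x_{Nadir}².
∂π/∂x_{Nadir} = 327 − 12x_{Nadir} − 5x_{Mesa} = 0, so x_{Nadir} = 27.25 − (5/12)x_{Mesa}.
The reaction-function slope is −5/12, so a 36-unit rise in x_{Mesa} moves x_{Nadir} by −5/12 × 36 = −15. Nadir's best response falls — the actions are strategic substitutes.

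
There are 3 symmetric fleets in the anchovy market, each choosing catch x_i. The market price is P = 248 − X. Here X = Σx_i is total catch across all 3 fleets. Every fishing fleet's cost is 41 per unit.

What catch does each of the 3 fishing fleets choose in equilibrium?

51.75

A representative fishing fleet's profit is π_i = x_i(248 − X) − 41x_i, with X = x_i + Σ_{j≠i} x_j.
First-order condition: 207 − 2x_i − Σ_{j≠i} x_j = 0.
In a symmetric equilibrium every fishing fleet chooses the same x, so Σ_{j≠i} x_j = 2x. The condition becomes 207 − 4x = 0, giving x = 207/4 = 51.75.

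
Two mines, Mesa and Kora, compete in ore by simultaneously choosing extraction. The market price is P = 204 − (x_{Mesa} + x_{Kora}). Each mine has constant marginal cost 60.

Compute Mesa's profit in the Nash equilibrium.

Mine Mesa's profit: π = x_{Mesa}(204 − (x_{Mesa} + x_{Kora})) − 60x_{Mesa}.
∂π/∂x_{Mesa} = 144 − 2x_{Mesa} − x_{Kora} = 0, so x_{Mesa} = 72 − 0.5x_{Kora}.
By symmetry x_{Kora} = x_{Mesa}; substituting into the reaction function, 1.5x_{Mesa} = 72 and x_{Mesa} = 48.
Price P = 204 − 96 = 108.
Mesa's profit: (108 − 60)·48 = 2304.

2304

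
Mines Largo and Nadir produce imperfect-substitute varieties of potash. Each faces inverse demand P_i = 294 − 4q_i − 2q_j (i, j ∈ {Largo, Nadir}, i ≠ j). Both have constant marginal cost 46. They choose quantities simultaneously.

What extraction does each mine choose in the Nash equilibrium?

Mine Largo's profit: π = q_{Largo}(294 − 4q_{Largo} − 2q_{Nadir}) − 46q_{Largo}.
∂π/∂q_{Largo} = 248 − 8q_{Largo} − 2q_{Nadir} = 0 ⇒ q_{Largo} = 31 − 0.25q_{Nadir}.
The game is symmetric, so in equilibrium q_{Nadir} = q_{Largo}: the reaction function gives 1.25q_{Largo} = 31, hence q_{Largo} = 24.8.

24.8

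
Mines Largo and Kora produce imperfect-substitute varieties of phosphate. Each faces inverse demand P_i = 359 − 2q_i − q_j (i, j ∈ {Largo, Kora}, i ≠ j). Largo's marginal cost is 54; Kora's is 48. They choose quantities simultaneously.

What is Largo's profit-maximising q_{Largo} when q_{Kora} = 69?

Mine Largo's profit: π = q_{Largo}(359 − 2q_{Largo} − q_{Kora}) − 54q_{Largo}.
∂π/∂q_{Largo} = 305 − 4q_{Largo} − q_{Kora} = 0 ⇒ q_{Largo} = 76.25 − 0.25q_{Kora}.
At q_{Kora} = 69: q_{Largo} = 76.25 − 0.25·69 = 59.

59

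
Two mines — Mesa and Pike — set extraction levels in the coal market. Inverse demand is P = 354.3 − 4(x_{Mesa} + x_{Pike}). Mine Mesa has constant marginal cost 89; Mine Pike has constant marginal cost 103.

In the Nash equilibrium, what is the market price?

182.1

Mine Mesa's profit: π = x_{Mesa}(354.3 − 4(x_{Mesa} + x_{Pike})) − 89x_{Mesa}.
∂π/∂x_{Mesa} = 265.3 − 8x_{Mesa} − 4x_{Pike} = 0, so x_{Mesa} = 33.1625 − 0.5x_{Pike}.
By the same steps for Pike: x_{Pike} = 31.4125 − 0.5x_{Mesa}.
Solving the two reaction functions simultaneously: (1 − (−0.5)(−0.5))x_{Mesa} = 33.1625 − 0.5·31.4125, so 0.75x_{Mesa} = 2793/160 and x_{Mesa} = 23.275.
Then x_{Pike} = 31.4125 − 0.5·23.275 = 19.775.
Equilibrium price: P = 354.3 − 4·43.05 = 182.1.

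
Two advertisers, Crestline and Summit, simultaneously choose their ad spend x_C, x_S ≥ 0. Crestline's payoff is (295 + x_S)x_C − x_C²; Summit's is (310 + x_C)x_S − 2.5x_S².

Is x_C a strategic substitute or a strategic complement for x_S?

Expanding Crestline's payoff: 295x_C + x_Sx_C − x_C².
∂π/∂x_C = 295 + x_S − 2x_C = 0, so x_C = 147.5 + 0.5x_S.
The best-response slope dx_C/dx_S = 0.5 > 0: the reaction function is upward-sloping, so the choices are strategic complements.

strategic complements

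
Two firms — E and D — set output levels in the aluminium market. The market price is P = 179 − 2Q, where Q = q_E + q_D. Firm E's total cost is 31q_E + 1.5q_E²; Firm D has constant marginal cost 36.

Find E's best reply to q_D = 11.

18

Firm E's profit: π = q_E(179 − 2(q_E + q_D)) − 31q_E − 1.5q_E².
∂π/∂q_E = 148 − 7q_E − 2q_D = 0, so q_E = 148/7 − (2/7)q_D.
At q_D = 11: q_E = 148/7 − (2/7)·11 = 18.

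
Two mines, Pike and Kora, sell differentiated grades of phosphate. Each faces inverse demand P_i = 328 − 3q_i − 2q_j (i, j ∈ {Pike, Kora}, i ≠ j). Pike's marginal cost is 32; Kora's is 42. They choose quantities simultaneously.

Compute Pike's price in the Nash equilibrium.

Mine Pike's profit: π = q_{Pike}(328 − 3q_{Pike} − 2q_{Kora}) − 32q_{Pike}.
∂π/∂q_{Pike} = 296 − 6q_{Pike} − 2q_{Kora} = 0 ⇒ q_{Pike} = 148/3 − (1/3)q_{Kora}.
Similarly q_{Kora} = 143/3 − (1/3)q_{Pike}.
Solving the two reaction functions simultaneously: (1 − (−1/3)(−1/3))q_{Pike} = 148/3 − (1/3)·(143/3), so (8/9)q_{Pike} = 301/9 and q_{Pike} = 37.625.
Then q_{Kora} = 143/3 − (1/3)·37.625 = 35.125.
P_{Pike} = 328 − 3·37.625 − 2·35.125 = 144.875.

144.875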